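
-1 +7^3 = 342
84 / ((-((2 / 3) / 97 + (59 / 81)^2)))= -53459028 / 342031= -156.30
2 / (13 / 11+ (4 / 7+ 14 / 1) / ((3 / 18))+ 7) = 77 / 3681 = 0.02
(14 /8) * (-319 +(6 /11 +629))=5978 /11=543.45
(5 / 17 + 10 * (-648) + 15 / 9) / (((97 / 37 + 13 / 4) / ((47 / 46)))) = -1149061640 / 1019337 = -1127.26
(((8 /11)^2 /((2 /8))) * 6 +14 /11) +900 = 110590 /121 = 913.97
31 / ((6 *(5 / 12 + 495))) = 62 / 5945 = 0.01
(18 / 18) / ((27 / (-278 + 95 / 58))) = -1781 / 174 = -10.24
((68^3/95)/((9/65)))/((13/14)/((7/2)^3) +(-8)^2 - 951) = -26.95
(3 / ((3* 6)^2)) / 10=1 / 1080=0.00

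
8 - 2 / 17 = 134 / 17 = 7.88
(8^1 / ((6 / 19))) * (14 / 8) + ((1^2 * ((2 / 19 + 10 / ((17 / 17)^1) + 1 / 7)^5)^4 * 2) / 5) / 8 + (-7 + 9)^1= 1469056068072931150762358167623618019949000290943579272118759183 / 179963350334680441297575042898126279090056060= 8163084679969040183.58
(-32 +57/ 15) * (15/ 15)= -141/ 5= -28.20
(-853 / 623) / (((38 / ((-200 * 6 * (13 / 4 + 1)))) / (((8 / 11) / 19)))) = 17401200 / 2473933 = 7.03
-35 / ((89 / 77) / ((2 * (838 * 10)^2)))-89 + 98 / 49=-378509523743 / 89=-4252915997.11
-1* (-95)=95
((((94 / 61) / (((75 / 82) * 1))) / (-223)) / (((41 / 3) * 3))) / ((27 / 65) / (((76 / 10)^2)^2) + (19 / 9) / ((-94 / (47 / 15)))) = 0.00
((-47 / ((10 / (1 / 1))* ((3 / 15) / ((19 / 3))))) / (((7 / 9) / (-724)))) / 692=484899 / 2422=200.21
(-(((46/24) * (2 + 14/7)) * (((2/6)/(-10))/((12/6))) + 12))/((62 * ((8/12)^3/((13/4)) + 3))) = -83343/1345400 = -0.06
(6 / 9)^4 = 16 / 81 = 0.20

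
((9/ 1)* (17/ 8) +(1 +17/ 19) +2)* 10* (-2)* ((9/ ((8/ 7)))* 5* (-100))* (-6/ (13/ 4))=-826638750/ 247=-3346715.59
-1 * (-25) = 25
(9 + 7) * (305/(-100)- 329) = -26564/5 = -5312.80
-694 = -694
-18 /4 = -9 /2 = -4.50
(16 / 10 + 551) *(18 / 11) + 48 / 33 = 49814 / 55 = 905.71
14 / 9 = 1.56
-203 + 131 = -72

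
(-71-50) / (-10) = 12.10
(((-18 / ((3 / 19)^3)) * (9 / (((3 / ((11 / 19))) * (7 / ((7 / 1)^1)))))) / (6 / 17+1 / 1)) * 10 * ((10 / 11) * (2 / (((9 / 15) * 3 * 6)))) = -6137000 / 621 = -9882.45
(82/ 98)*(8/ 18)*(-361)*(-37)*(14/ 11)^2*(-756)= -736024128/ 121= -6082844.03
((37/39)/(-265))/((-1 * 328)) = 37/3389880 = 0.00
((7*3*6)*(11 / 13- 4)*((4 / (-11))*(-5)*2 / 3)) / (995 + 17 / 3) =-103320 / 214643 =-0.48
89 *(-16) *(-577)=821648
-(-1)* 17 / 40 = 17 / 40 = 0.42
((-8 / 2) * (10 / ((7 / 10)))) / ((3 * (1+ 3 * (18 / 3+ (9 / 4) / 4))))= -0.92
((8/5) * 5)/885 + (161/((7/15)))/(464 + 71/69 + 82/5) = 106665869/146992305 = 0.73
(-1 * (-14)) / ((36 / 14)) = 49 / 9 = 5.44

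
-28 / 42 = -0.67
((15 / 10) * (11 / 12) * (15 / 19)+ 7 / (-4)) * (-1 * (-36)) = -909 / 38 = -23.92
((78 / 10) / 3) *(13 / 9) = 169 / 45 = 3.76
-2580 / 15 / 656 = -43 / 164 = -0.26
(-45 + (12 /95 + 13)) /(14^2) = -757 /4655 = -0.16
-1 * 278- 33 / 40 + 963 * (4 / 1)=142927 / 40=3573.18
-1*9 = -9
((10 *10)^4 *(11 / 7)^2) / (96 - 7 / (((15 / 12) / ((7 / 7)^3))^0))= 12100000000 / 4361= 2774592.98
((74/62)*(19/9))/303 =703/84537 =0.01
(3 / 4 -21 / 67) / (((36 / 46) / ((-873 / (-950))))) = 261027 / 509200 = 0.51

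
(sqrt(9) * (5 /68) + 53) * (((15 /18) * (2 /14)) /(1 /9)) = 7755 /136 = 57.02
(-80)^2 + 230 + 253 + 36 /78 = 89485 /13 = 6883.46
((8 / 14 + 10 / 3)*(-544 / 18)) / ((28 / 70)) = -55760 / 189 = -295.03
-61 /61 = -1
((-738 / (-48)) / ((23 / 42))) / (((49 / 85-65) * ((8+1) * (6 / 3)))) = -24395 / 1007584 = -0.02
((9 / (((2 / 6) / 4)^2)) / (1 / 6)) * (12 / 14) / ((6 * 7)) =7776 / 49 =158.69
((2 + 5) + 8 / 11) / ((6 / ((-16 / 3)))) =-680 / 99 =-6.87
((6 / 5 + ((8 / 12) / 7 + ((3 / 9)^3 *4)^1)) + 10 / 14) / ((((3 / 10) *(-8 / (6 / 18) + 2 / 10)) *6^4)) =-10195 / 43722504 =-0.00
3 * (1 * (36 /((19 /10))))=1080 /19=56.84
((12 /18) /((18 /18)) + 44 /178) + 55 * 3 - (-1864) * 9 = 4523491 /267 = 16941.91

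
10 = 10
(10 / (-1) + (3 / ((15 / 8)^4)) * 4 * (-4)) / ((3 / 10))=-468572 / 10125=-46.28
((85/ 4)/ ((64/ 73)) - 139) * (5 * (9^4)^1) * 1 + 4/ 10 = -4818889963/ 1280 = -3764757.78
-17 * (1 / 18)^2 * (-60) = 85 / 27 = 3.15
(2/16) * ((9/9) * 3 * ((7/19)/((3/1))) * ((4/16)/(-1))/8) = -7/4864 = -0.00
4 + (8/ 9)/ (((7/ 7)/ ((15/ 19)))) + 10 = 838/ 57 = 14.70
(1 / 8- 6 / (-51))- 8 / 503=15511 / 68408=0.23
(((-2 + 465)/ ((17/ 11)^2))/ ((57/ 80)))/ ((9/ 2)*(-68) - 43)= -4481840/ 5749077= -0.78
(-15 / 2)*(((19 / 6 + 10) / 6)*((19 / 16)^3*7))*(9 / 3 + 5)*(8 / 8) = -18965135 / 12288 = -1543.39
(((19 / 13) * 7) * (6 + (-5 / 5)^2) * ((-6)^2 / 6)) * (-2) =-11172 / 13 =-859.38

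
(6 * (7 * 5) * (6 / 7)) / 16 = 45 / 4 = 11.25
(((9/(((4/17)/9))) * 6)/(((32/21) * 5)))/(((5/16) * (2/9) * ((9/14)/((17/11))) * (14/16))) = 2949534/275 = 10725.58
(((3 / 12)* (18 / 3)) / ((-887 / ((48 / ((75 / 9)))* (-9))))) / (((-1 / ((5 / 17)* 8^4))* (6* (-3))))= 5.87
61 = 61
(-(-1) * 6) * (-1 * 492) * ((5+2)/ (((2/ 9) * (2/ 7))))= -325458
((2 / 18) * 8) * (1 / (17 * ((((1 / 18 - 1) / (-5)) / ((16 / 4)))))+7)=7.33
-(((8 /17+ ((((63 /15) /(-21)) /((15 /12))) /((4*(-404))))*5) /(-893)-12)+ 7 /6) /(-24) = -996681181 /2207924640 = -0.45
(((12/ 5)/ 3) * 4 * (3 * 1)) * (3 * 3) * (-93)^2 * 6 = 22418208/ 5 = 4483641.60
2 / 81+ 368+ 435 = 65045 / 81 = 803.02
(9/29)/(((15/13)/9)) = 351/145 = 2.42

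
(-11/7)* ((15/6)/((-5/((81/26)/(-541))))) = -0.00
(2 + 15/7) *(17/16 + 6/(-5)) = -319/560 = -0.57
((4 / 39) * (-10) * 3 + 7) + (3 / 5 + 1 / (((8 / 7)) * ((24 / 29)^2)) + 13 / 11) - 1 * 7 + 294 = 968589877 / 3294720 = 293.98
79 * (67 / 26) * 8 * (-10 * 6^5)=-1646334720 / 13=-126641132.31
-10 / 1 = -10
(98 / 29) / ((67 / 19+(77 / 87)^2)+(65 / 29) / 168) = 27214992 / 34814789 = 0.78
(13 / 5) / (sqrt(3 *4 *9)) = 13 *sqrt(3) / 90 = 0.25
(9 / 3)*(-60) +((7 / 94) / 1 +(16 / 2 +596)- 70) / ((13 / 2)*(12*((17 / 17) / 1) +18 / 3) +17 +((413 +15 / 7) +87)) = -1229399 / 6862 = -179.16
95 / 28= 3.39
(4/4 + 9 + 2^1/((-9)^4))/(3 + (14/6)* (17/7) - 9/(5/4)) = 164030/24057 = 6.82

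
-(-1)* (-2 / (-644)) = 1 / 322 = 0.00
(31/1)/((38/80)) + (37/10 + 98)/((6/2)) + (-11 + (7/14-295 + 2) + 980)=73688/95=775.66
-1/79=-0.01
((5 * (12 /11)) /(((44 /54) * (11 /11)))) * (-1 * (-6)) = 4860 /121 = 40.17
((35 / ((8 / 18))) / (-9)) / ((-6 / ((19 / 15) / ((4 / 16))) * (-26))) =-133 / 468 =-0.28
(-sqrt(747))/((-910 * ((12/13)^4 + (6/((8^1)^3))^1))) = 281216 * sqrt(83)/62931155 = 0.04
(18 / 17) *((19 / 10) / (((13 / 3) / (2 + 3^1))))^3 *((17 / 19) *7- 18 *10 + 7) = -69476616 / 37349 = -1860.20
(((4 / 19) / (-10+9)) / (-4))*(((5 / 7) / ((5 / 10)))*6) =0.45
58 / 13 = 4.46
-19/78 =-0.24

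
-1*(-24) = 24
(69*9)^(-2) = 1 /385641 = 0.00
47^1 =47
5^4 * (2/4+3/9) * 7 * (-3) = -21875/2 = -10937.50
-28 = -28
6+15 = 21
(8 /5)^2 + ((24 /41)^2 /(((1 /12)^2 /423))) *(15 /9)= 1461995584 /42025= 34788.71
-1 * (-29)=29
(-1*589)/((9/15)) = -2945/3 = -981.67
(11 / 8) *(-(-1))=11 / 8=1.38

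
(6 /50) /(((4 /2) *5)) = 3 /250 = 0.01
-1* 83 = -83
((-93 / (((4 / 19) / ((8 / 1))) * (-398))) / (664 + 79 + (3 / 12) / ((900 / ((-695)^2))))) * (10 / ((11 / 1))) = 2544480 / 276499157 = 0.01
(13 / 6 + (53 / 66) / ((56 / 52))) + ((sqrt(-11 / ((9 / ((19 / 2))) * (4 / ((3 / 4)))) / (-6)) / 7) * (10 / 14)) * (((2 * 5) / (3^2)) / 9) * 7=25 * sqrt(209) / 6804 + 897 / 308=2.97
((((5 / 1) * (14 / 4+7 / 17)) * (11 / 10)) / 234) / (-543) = -0.00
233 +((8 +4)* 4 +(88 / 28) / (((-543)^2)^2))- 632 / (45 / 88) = -2905563086526823 / 3042757648035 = -954.91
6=6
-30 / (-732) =0.04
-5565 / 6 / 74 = -1855 / 148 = -12.53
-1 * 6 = -6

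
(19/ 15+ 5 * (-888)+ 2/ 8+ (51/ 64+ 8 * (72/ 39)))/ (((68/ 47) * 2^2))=-2594306329/ 3394560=-764.25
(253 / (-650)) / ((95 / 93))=-23529 / 61750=-0.38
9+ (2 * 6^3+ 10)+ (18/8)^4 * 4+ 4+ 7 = 36129/64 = 564.52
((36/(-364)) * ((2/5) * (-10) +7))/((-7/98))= 54/13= 4.15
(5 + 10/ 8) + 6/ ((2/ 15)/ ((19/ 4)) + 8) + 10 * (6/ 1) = 76645/ 1144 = 67.00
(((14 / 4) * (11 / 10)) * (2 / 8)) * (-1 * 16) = -77 / 5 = -15.40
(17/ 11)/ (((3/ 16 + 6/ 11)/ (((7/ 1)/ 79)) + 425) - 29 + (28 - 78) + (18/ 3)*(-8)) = 1904/ 377327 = 0.01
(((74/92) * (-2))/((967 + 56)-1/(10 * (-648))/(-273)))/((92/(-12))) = 196363440/957346069151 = 0.00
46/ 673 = 0.07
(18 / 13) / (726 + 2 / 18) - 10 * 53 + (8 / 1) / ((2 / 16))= -39588868 / 84955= -466.00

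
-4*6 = -24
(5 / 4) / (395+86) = 5 / 1924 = 0.00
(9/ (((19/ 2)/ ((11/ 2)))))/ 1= 99/ 19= 5.21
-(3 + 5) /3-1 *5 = -23 /3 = -7.67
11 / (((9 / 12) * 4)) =11 / 3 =3.67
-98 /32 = -49 /16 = -3.06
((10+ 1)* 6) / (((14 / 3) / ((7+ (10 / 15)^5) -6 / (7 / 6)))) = 37213 / 1323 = 28.13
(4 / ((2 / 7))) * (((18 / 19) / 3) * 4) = 17.68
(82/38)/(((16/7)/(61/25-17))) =-26117/1900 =-13.75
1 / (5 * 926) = 1 / 4630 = 0.00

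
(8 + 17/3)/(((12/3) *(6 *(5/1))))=41/360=0.11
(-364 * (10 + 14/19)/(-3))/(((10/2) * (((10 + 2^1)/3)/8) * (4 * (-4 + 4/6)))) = -18564/475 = -39.08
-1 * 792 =-792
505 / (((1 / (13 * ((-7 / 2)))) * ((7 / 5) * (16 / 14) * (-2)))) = 229775 / 32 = 7180.47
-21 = -21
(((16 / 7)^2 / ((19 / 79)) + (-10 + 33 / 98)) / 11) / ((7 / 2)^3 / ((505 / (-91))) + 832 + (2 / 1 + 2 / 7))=15119700 / 11399261489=0.00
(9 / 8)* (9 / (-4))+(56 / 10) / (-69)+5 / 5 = -17801 / 11040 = -1.61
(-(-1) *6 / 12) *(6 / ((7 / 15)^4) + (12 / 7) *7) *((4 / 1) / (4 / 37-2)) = -12304794 / 84035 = -146.42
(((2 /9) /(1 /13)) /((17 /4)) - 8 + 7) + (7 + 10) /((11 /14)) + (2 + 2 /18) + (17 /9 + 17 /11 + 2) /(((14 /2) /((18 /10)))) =1462294 /58905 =24.82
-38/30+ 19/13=38/195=0.19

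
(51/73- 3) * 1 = -168/73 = -2.30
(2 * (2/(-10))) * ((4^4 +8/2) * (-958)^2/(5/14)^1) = -1336264384/5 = -267252876.80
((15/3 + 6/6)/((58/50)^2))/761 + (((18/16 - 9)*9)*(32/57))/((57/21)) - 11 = -5926975513/231040361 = -25.65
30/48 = 5/8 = 0.62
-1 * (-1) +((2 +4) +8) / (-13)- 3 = -3.08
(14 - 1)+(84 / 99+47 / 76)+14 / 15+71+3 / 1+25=478193 / 4180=114.40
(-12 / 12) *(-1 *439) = 439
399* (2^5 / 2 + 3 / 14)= 12939 / 2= 6469.50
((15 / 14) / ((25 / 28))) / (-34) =-3 / 85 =-0.04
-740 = -740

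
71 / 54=1.31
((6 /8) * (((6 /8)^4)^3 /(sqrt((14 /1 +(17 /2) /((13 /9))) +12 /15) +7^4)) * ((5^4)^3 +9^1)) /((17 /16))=3374810494892407935 /1484336747511808 - 21624390445599 * sqrt(349570) /2968673495023616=2269.31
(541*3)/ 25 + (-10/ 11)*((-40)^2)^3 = -1023999982147/ 275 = -3723636298.72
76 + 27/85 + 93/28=189541/2380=79.64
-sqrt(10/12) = -sqrt(30)/6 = -0.91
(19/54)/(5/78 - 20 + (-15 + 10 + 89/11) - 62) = -0.00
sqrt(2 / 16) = sqrt(2) / 4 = 0.35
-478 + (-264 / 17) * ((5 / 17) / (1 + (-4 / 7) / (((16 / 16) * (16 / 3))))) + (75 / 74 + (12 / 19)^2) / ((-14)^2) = -3655168456993 / 7565939080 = -483.11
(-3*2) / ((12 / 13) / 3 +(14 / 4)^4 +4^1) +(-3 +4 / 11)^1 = -2603 / 973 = -2.68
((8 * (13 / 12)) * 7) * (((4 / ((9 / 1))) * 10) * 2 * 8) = 116480 / 27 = 4314.07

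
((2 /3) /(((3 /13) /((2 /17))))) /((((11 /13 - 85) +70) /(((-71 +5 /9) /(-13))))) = -4121 /31671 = -0.13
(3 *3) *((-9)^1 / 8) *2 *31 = -2511 / 4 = -627.75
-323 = -323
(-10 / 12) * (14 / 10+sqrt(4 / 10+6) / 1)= -2 * sqrt(10) / 3 - 7 / 6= -3.27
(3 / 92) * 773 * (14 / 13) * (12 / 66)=16233 / 3289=4.94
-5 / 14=-0.36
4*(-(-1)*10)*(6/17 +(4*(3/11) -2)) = -4160/187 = -22.25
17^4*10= 835210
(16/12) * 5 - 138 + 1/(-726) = -31783/242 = -131.33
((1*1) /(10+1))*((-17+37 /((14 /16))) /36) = 59 /924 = 0.06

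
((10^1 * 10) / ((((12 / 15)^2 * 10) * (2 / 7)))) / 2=875 / 32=27.34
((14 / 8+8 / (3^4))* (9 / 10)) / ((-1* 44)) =-599 / 15840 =-0.04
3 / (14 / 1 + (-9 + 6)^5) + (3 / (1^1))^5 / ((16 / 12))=166929 / 916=182.24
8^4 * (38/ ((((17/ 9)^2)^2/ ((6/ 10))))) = 3063619584/ 417605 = 7336.17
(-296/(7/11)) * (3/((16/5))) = -436.07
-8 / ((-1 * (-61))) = -8 / 61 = -0.13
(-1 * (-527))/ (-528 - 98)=-527/ 626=-0.84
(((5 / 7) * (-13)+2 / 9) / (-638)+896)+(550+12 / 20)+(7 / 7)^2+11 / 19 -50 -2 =5331265823 / 3818430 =1396.19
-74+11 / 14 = -1025 / 14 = -73.21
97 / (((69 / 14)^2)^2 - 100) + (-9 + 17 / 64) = -10284979711 / 1204833344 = -8.54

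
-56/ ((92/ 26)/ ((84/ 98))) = -312/ 23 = -13.57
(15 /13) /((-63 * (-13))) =5 /3549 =0.00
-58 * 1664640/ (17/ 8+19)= -772392960/ 169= -4570372.54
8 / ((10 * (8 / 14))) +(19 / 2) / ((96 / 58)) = 3427 / 480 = 7.14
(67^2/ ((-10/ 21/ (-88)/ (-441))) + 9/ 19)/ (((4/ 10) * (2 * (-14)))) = 34754717799/ 1064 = 32664208.46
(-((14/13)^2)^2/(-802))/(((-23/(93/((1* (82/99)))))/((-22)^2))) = -42797229552/10800142223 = -3.96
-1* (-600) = 600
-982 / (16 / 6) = -368.25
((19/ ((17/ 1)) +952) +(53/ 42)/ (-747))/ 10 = 508352021/ 5333580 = 95.31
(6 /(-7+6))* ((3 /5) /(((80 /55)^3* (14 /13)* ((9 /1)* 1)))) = -17303 /143360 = -0.12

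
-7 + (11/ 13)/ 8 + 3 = -405/ 104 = -3.89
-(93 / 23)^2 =-8649 / 529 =-16.35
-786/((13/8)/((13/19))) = -6288/19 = -330.95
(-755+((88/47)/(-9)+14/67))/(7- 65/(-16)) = -342358864/5016357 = -68.25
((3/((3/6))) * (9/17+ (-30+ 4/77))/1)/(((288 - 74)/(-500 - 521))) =117953067/140063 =842.14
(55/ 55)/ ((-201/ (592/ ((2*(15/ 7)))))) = -0.69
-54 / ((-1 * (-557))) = -54 / 557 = -0.10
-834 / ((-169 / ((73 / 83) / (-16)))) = -30441 / 112216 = -0.27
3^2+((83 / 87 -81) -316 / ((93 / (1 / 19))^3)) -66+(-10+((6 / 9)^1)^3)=-23479281979609 / 159995455227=-146.75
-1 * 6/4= -3/2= -1.50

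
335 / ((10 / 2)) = 67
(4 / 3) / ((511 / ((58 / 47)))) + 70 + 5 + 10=6124567 / 72051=85.00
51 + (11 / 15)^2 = 11596 / 225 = 51.54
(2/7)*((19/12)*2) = 19/21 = 0.90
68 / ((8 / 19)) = 323 / 2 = 161.50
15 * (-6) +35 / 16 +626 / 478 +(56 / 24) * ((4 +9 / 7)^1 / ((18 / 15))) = -2623363 / 34416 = -76.23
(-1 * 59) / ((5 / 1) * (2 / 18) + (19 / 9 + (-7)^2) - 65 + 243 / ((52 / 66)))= -4602 / 23017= -0.20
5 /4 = 1.25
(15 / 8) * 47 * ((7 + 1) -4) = 705 / 2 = 352.50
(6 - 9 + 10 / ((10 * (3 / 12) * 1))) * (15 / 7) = 15 / 7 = 2.14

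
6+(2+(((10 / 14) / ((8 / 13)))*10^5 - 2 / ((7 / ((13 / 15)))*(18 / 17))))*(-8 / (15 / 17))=-1052390.97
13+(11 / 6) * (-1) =67 / 6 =11.17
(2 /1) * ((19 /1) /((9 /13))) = 494 /9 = 54.89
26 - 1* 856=-830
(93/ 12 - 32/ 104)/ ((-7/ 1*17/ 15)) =-5805/ 6188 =-0.94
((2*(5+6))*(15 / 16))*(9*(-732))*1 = -271755 / 2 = -135877.50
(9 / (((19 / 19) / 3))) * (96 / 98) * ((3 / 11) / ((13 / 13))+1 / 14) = 34344 / 3773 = 9.10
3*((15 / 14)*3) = 135 / 14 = 9.64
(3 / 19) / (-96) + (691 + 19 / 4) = 423015 / 608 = 695.75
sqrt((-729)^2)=729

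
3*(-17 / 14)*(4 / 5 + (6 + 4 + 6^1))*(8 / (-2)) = 1224 / 5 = 244.80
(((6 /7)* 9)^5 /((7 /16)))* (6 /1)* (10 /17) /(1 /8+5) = 43004.01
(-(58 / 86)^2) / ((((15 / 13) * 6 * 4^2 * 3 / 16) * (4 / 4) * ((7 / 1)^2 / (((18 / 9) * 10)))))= -21866 / 2446227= -0.01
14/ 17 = 0.82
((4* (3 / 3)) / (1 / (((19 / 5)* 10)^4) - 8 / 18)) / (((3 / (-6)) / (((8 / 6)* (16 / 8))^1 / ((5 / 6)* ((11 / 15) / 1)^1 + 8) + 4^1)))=100286701056 / 1292782925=77.57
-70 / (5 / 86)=-1204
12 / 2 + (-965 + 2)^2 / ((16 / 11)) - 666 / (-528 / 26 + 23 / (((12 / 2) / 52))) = 35612024313 / 55856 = 637568.47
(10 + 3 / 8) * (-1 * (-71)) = 5893 / 8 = 736.62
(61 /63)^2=3721 /3969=0.94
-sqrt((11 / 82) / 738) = -0.01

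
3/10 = 0.30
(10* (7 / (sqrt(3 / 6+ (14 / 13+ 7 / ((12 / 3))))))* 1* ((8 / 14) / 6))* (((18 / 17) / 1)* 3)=720* sqrt(2249) / 2941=11.61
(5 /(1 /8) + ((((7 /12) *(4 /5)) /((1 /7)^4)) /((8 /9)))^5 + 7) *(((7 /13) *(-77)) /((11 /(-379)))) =6051911436594505976520291671 /1331200000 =4546207509461017109.77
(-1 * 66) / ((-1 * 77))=6 / 7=0.86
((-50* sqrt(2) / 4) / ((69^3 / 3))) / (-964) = 25* sqrt(2) / 211121784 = 0.00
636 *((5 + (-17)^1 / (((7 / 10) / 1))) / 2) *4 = -171720 / 7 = -24531.43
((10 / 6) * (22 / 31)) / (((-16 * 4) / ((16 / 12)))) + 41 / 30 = 14977 / 11160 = 1.34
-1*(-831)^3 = 573856191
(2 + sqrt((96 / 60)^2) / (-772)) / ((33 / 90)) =11568 / 2123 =5.45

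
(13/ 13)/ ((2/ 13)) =13/ 2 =6.50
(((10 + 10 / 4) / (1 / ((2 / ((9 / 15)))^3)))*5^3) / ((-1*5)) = -312500 / 27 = -11574.07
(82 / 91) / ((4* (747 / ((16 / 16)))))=41 / 135954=0.00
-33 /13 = -2.54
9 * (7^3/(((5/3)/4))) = 7408.80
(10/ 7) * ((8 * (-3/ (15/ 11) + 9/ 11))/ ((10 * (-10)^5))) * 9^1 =171/ 1203125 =0.00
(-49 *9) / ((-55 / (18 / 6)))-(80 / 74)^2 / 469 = 849358703 / 35313355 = 24.05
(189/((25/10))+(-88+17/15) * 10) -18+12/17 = -206642/255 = -810.36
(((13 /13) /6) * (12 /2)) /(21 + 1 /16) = 16 /337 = 0.05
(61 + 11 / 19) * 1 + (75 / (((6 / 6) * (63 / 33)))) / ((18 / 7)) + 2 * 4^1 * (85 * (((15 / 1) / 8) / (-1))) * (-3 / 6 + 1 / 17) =109330 / 171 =639.36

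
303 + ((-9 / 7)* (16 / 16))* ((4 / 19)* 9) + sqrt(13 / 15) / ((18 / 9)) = sqrt(195) / 30 + 39975 / 133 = 301.03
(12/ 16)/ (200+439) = 1/ 852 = 0.00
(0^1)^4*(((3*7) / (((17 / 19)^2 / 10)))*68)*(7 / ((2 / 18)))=0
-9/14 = -0.64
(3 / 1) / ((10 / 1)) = 3 / 10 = 0.30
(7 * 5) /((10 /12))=42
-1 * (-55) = 55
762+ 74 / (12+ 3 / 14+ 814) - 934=-1988488 / 11567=-171.91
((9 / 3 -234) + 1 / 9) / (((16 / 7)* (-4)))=25.25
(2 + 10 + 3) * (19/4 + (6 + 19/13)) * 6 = 28575/26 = 1099.04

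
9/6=3/2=1.50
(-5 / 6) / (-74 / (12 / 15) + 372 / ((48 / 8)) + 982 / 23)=-115 / 1683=-0.07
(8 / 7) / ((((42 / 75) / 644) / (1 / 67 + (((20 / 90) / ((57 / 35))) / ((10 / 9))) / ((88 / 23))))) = 18173450 / 294063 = 61.80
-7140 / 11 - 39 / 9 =-21563 / 33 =-653.42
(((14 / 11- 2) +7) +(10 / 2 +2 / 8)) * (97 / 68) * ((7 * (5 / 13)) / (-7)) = -18915 / 2992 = -6.32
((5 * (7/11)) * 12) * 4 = 1680/11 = 152.73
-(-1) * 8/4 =2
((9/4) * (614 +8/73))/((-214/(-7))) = 45.20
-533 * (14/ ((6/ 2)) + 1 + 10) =-25051/ 3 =-8350.33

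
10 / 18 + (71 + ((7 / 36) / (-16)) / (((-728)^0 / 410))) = 6391 / 96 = 66.57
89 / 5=17.80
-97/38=-2.55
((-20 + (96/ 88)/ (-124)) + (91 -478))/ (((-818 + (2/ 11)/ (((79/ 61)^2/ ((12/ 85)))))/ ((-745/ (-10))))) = 5485137979675/ 147969656506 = 37.07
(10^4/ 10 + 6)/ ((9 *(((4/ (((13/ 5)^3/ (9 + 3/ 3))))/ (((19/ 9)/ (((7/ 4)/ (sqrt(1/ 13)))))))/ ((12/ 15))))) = 6460532 *sqrt(13)/ 1771875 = 13.15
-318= -318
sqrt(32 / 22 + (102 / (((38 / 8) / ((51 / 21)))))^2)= 4 *sqrt(364012055) / 1463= 52.16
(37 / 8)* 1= 37 / 8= 4.62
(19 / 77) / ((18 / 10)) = 95 / 693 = 0.14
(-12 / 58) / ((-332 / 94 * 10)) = 141 / 24070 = 0.01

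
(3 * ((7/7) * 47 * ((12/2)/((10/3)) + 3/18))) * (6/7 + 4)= 1346.89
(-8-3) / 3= -11 / 3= -3.67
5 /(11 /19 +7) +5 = 815 /144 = 5.66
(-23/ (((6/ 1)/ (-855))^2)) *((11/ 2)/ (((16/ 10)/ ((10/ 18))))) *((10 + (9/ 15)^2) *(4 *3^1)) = -1774143525/ 16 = -110883970.31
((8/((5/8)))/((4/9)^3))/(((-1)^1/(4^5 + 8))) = -752328/5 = -150465.60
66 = 66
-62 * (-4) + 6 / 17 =4222 / 17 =248.35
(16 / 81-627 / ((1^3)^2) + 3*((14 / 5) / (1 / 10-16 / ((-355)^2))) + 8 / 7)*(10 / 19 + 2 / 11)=-127109517764 / 331452891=-383.49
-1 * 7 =-7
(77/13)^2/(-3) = -5929/507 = -11.69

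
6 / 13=0.46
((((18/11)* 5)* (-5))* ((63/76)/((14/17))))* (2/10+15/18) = -71145/1672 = -42.55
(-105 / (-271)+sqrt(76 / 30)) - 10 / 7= -1975 / 1897+sqrt(570) / 15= 0.55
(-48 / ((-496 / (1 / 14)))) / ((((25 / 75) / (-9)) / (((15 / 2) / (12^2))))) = -135 / 13888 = -0.01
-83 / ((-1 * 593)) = 83 / 593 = 0.14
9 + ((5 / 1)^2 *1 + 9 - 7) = 36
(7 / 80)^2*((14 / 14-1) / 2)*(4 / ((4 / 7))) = 0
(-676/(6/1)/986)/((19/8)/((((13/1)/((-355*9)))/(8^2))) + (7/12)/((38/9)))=333944/109175353353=0.00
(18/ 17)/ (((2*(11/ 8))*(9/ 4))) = 32/ 187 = 0.17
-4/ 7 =-0.57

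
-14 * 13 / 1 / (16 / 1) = -91 / 8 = -11.38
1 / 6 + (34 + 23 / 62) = 3212 / 93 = 34.54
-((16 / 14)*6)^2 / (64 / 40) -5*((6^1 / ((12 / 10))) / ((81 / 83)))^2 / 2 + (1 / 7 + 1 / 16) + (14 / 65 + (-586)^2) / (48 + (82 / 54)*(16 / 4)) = 763424729758973 / 122037224400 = 6255.67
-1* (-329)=329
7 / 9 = 0.78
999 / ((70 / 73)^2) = 5323671 / 4900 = 1086.46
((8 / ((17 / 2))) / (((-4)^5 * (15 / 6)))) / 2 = -1 / 5440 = -0.00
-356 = -356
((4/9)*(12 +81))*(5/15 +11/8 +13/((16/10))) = 3658/9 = 406.44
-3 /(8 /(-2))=3 /4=0.75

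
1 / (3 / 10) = 10 / 3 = 3.33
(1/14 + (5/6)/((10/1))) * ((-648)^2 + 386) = 65044.88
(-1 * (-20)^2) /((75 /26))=-416 /3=-138.67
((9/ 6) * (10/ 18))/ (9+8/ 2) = 5/ 78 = 0.06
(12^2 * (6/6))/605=144/605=0.24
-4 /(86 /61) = -122 /43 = -2.84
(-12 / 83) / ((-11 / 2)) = 24 / 913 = 0.03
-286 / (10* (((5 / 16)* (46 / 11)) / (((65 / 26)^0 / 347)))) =-12584 / 199525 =-0.06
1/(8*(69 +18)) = 1/696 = 0.00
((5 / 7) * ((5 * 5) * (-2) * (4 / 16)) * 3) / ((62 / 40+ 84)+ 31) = -1250 / 5439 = -0.23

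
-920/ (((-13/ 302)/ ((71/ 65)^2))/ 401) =112327433488/ 10985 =10225528.77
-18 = -18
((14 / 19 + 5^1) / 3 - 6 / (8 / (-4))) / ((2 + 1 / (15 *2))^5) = 2268000000 / 16047329719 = 0.14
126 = 126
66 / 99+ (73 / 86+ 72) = 18967 / 258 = 73.52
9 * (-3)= -27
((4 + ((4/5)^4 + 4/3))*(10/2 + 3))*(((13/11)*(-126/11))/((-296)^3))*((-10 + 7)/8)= -551187/61290130000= -0.00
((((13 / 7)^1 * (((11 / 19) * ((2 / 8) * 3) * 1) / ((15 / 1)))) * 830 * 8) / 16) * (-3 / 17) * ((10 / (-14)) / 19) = 178035 / 1202852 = 0.15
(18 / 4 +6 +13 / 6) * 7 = 266 / 3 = 88.67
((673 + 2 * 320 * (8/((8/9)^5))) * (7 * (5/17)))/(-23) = -11087335/12512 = -886.14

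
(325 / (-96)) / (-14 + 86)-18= -124741 / 6912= -18.05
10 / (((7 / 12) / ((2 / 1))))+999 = 7233 / 7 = 1033.29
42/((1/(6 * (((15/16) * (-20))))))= -4725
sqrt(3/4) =sqrt(3)/2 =0.87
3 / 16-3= -45 / 16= -2.81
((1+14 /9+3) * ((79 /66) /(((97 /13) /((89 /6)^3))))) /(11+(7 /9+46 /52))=235301027975 /1024332804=229.71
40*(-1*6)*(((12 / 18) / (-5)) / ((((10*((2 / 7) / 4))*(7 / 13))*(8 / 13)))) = 676 / 5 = 135.20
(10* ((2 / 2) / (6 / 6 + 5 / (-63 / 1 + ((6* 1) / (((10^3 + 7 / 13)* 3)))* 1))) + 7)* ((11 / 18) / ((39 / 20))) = 6737405 / 1203579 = 5.60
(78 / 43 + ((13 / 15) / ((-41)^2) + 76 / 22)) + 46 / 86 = 69221324 / 11926695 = 5.80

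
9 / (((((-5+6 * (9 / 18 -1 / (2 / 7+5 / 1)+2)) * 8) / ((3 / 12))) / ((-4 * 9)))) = -2997 / 2624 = -1.14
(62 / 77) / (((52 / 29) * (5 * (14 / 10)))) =899 / 14014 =0.06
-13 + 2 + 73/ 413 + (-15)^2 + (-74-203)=-25946/ 413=-62.82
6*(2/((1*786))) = 2/131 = 0.02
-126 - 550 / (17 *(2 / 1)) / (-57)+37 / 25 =-3009622 / 24225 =-124.24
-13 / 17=-0.76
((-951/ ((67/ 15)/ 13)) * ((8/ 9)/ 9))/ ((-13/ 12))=50720/ 201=252.34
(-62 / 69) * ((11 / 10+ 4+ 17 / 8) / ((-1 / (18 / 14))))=26877 / 3220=8.35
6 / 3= 2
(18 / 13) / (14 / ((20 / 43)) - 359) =-180 / 42757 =-0.00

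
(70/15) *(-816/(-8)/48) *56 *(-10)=-16660/3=-5553.33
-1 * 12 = -12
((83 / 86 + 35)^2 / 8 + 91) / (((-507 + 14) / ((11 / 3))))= -164460307 / 87509472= -1.88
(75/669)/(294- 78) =0.00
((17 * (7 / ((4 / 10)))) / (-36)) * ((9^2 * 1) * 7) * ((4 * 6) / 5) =-22491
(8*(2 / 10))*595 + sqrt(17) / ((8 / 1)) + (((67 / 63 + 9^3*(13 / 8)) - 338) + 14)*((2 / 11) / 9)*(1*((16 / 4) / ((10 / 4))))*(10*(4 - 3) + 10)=sqrt(17) / 8 + 855632 / 567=1509.57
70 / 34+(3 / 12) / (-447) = 62563 / 30396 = 2.06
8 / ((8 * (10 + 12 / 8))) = 2 / 23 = 0.09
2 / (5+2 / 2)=0.33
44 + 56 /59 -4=2416 /59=40.95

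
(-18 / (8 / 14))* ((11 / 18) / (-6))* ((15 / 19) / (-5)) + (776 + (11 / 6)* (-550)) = -106175 / 456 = -232.84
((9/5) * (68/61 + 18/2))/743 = 5553/226615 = 0.02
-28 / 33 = -0.85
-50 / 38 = -25 / 19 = -1.32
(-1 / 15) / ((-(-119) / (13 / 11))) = -13 / 19635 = -0.00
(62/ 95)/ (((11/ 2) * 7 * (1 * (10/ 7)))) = 62/ 5225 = 0.01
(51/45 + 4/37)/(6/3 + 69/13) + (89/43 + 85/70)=109629439/31740450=3.45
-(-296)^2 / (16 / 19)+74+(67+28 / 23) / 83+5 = -198467616 / 1909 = -103964.18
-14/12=-7/6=-1.17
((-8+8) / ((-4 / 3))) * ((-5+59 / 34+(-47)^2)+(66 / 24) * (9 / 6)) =0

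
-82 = -82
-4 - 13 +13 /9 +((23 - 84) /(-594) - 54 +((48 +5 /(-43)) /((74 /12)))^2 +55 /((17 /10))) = 592863591533 /25560875538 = 23.19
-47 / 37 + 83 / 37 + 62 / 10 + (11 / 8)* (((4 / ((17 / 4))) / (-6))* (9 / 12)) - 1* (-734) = 9321921 / 12580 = 741.01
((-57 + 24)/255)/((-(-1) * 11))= -1/85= -0.01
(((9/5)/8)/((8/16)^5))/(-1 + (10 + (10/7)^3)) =12348/20435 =0.60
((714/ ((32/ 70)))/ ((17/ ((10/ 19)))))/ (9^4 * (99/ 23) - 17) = 84525/ 49335248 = 0.00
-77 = -77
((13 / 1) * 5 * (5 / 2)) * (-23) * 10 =-37375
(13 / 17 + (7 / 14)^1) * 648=13932 / 17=819.53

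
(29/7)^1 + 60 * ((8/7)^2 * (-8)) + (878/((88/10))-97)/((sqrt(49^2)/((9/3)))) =-622.63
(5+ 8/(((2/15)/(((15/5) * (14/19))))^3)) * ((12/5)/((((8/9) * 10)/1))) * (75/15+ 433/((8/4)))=598244473899/274360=2180509.09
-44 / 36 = -11 / 9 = -1.22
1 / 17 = 0.06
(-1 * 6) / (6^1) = -1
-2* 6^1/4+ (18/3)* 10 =57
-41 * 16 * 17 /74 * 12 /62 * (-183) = 5337.79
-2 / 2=-1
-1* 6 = -6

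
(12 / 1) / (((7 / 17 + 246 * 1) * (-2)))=-102 / 4189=-0.02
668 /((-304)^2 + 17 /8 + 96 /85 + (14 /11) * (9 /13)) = 64956320 /8986933979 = 0.01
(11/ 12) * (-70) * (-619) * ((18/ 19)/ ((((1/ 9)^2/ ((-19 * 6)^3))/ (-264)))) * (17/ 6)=3377693227376160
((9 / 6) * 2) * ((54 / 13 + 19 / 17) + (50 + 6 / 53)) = 1946163 / 11713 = 166.15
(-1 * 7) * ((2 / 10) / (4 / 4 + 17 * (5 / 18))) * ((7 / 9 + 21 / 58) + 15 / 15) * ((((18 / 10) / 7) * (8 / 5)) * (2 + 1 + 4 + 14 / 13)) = -1688904 / 970775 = -1.74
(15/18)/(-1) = -5/6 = -0.83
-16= -16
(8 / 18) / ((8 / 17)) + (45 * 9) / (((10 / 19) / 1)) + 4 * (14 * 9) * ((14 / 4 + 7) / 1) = 6062.44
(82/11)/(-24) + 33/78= 193/1716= 0.11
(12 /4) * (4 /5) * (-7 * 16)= -1344 /5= -268.80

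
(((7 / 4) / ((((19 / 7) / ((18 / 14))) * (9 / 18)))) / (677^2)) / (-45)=-0.00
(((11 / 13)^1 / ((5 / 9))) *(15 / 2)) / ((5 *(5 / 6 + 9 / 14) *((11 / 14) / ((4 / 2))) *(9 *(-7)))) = -126 / 2015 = -0.06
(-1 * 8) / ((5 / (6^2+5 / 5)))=-296 / 5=-59.20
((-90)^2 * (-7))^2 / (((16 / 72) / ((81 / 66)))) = 195304567500 / 11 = 17754960681.82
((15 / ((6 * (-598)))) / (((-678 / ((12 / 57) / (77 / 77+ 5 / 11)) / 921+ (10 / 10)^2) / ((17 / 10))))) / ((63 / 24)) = 57409 / 86643921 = 0.00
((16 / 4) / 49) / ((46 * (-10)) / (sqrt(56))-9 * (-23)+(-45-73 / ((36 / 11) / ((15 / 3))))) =-25920 * sqrt(14) / 23794351-11376 / 3399193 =-0.01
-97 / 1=-97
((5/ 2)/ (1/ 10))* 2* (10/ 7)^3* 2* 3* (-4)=-1200000/ 343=-3498.54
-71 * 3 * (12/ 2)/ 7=-1278/ 7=-182.57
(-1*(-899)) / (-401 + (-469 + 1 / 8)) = -7192 / 6959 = -1.03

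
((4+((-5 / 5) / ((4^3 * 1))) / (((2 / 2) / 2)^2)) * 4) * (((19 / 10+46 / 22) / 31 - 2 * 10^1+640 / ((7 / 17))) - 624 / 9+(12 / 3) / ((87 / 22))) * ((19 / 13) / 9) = 3749.81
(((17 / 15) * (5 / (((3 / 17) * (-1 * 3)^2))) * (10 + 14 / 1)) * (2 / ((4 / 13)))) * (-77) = -1157156 / 27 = -42857.63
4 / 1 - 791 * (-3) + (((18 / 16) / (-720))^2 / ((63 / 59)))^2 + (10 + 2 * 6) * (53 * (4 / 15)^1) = 1789861753257987481 / 665887703040000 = 2687.93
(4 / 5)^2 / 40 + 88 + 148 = 29502 / 125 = 236.02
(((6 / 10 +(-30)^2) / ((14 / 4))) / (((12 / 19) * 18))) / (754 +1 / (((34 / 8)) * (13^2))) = 81935087 / 2729469960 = 0.03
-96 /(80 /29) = -174 /5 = -34.80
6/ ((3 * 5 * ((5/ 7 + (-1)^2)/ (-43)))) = -301/ 30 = -10.03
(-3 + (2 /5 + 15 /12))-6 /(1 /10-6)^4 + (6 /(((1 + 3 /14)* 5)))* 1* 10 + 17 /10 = 42135898919 /4119902740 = 10.23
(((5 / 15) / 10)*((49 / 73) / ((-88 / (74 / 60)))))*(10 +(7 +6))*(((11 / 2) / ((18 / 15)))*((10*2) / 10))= -41699 / 630720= -0.07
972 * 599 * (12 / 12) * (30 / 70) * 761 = 1329226524 / 7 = 189889503.43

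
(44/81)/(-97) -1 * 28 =-28.01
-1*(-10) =10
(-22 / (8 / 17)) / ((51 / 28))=-77 / 3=-25.67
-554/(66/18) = -151.09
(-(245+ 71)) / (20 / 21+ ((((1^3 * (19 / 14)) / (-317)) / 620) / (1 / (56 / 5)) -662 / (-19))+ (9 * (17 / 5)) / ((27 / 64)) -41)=-2581307225 / 549979707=-4.69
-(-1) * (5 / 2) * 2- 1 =4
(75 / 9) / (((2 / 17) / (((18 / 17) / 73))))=75 / 73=1.03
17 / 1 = 17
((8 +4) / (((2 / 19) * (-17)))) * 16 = -1824 / 17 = -107.29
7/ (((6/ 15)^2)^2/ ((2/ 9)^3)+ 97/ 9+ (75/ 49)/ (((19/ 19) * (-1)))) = 1929375/ 3191728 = 0.60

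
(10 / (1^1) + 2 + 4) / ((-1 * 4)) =-4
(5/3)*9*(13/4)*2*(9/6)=585/4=146.25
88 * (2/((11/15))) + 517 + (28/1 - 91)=694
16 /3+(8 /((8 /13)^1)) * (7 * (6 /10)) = 899 /15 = 59.93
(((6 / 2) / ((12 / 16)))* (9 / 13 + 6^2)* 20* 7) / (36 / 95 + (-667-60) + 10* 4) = -8458800 / 282659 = -29.93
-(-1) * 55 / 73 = 55 / 73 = 0.75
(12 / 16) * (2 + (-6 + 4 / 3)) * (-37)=74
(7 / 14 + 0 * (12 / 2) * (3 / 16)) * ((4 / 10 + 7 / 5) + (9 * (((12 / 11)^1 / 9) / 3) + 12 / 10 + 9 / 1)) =68 / 11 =6.18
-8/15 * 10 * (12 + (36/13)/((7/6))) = -76.66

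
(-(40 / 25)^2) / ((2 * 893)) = -32 / 22325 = -0.00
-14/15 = -0.93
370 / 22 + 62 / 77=1357 / 77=17.62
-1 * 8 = -8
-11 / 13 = -0.85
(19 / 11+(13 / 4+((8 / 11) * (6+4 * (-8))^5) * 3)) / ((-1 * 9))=126734653 / 44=2880333.02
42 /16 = 21 /8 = 2.62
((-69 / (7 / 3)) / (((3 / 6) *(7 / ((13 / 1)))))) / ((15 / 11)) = -19734 / 245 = -80.55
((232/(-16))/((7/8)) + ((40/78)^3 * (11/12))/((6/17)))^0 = 1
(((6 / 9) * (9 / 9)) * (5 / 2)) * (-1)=-5 / 3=-1.67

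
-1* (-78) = 78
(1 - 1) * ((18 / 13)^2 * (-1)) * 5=0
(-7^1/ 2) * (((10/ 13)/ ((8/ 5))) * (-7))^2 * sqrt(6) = -214375 * sqrt(6)/ 5408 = -97.10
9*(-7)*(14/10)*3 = -1323/5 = -264.60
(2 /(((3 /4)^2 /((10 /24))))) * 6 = 80 /9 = 8.89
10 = 10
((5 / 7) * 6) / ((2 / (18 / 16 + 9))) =1215 / 56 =21.70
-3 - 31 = -34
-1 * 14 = -14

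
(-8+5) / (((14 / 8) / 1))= -1.71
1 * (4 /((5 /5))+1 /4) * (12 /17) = 3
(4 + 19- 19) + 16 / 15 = 76 / 15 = 5.07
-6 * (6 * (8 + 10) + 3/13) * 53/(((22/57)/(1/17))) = -12751641/2431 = -5245.43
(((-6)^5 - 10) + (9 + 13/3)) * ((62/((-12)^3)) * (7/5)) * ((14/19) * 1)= 17710021/61560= 287.69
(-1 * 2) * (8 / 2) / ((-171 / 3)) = 8 / 57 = 0.14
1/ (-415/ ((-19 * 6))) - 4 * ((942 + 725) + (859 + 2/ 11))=-46126826/ 4565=-10104.45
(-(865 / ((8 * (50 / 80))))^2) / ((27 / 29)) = -867941 / 27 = -32145.96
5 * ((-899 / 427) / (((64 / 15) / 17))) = -1146225 / 27328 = -41.94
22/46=11/23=0.48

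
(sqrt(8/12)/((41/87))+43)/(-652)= -0.07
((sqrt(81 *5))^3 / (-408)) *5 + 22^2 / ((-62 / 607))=-146894 / 31 - 6075 *sqrt(5) / 136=-4838.40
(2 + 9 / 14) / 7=37 / 98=0.38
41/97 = 0.42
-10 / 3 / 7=-10 / 21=-0.48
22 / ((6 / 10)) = 110 / 3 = 36.67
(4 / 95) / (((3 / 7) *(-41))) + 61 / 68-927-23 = -754140119 / 794580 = -949.11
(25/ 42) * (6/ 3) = 25/ 21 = 1.19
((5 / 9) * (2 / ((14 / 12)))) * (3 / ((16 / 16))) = 20 / 7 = 2.86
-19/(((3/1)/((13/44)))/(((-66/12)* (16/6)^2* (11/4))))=5434/27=201.26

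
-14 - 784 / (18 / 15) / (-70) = -4.67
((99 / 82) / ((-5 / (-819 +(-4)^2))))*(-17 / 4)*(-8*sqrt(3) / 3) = 450483*sqrt(3) / 205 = 3806.14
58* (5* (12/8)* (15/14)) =6525/14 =466.07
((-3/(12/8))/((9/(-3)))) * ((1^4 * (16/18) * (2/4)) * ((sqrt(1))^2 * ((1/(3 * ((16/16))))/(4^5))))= 1/10368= 0.00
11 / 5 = 2.20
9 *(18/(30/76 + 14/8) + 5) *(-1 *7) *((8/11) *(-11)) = 1100232/163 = 6749.89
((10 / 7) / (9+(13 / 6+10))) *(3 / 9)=20 / 889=0.02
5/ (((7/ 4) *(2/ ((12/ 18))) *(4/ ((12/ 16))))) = 5/ 28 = 0.18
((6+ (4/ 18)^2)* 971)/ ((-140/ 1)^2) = 971/ 3240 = 0.30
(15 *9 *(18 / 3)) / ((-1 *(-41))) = 810 / 41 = 19.76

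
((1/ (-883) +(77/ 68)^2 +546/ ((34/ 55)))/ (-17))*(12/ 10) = -10834419969/ 173527160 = -62.44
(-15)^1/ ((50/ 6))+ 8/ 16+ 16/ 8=7/ 10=0.70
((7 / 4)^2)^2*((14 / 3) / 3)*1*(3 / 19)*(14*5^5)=367653125 / 3648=100782.11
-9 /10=-0.90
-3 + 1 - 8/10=-14/5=-2.80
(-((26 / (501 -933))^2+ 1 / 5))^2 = 2256345001 / 54419558400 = 0.04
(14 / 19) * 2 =28 / 19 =1.47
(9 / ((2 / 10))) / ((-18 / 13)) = -32.50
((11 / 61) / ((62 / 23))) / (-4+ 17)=253 / 49166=0.01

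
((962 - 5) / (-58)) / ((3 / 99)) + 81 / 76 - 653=-90929 / 76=-1196.43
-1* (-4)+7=11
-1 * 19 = -19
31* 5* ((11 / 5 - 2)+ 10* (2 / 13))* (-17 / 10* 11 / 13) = -655061 / 1690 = -387.61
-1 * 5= -5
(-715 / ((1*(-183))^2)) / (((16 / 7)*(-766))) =5005 / 410441184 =0.00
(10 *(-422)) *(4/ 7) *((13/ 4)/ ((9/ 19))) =-1042340/ 63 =-16545.08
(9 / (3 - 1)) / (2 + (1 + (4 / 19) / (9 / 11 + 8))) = 16587 / 11146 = 1.49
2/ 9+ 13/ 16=149/ 144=1.03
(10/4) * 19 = 47.50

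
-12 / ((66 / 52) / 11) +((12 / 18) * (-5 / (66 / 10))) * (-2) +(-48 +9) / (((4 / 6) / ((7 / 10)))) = -285001 / 1980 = -143.94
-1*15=-15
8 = 8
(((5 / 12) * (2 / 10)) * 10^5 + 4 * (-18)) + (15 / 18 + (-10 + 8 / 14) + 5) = 346825 / 42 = 8257.74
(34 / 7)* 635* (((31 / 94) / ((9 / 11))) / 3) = 3681095 / 8883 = 414.40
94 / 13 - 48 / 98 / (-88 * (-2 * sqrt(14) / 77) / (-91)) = 39 * sqrt(14) / 28 + 94 / 13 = 12.44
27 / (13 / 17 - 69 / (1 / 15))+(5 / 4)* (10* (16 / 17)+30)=7358561 / 149447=49.24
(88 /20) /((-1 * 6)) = -11 /15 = -0.73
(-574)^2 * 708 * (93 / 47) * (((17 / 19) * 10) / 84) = 43904559720 / 893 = 49165240.45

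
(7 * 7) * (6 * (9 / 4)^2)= 1488.38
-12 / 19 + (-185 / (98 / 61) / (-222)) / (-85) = -121111 / 189924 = -0.64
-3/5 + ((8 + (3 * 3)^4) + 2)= 32852/5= 6570.40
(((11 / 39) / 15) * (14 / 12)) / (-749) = -11 / 375570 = -0.00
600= 600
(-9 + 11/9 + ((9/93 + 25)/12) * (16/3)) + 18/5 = 3244/465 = 6.98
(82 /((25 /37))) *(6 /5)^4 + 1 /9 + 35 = 40326076 /140625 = 286.76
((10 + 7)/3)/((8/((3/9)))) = 17/72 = 0.24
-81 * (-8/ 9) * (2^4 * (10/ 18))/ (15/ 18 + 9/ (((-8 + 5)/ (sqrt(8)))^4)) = 11520/ 143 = 80.56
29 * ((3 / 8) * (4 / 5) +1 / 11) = 1247 / 110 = 11.34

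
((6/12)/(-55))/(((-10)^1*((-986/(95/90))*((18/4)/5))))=-19/17570520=-0.00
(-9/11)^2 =81/121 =0.67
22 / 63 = 0.35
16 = 16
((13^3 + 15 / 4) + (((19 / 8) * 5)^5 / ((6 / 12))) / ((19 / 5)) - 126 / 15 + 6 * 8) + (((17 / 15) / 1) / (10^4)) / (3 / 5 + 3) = 34981394398579 / 276480000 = 126524.14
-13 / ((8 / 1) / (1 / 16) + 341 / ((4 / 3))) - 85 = -130527 / 1535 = -85.03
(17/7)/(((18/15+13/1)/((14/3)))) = 0.80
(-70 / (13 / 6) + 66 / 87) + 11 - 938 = -361373 / 377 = -958.55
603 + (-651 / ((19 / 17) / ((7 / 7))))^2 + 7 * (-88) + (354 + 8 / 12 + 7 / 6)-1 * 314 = 734933387 / 2166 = 339304.43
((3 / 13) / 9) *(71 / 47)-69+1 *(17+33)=-34756 / 1833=-18.96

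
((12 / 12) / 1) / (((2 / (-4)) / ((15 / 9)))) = -10 / 3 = -3.33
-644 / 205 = -3.14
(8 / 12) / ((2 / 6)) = 2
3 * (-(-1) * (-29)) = -87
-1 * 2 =-2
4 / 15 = 0.27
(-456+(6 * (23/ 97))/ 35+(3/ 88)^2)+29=-11225106533/ 26290880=-426.96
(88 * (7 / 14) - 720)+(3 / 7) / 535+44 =-2366837 / 3745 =-632.00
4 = 4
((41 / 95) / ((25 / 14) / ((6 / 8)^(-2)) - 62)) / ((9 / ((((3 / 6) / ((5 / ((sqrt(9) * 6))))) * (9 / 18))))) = -4592 / 6489925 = -0.00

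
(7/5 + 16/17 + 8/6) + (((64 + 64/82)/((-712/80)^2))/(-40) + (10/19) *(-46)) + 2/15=-32135120411/1573467045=-20.42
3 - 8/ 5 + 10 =57/ 5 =11.40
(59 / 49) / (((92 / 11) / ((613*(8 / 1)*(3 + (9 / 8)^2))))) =15515643 / 5152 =3011.58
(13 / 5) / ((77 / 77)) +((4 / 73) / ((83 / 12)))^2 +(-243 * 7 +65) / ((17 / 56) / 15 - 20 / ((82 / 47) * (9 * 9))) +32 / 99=27651036798378306947 / 2049476981637195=13491.75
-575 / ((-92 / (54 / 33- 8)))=-39.77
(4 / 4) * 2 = 2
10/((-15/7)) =-14/3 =-4.67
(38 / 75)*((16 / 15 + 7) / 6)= 2299 / 3375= 0.68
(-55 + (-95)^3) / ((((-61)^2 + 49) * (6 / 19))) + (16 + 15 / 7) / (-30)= -28533487 / 39585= -720.82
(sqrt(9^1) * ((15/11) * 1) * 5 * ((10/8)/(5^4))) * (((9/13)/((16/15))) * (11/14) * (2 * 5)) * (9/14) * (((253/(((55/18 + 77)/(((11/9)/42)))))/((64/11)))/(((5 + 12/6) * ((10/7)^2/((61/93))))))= 41252409/423830650880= 0.00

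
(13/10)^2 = 169/100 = 1.69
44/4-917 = -906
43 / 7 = 6.14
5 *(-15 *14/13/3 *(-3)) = 1050/13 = 80.77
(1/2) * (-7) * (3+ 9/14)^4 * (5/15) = -2255067/10976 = -205.45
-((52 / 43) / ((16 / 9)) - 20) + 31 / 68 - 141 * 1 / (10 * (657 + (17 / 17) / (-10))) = 94858393 / 4801939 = 19.75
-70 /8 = -35 /4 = -8.75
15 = 15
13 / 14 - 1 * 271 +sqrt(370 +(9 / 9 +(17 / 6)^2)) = -3781 / 14 +sqrt(13645) / 6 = -250.60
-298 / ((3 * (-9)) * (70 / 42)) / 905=0.01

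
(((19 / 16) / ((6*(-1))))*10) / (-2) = 95 / 96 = 0.99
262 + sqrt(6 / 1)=sqrt(6) + 262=264.45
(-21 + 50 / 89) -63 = -7426 / 89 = -83.44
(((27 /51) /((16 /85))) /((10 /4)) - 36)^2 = 77841 /64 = 1216.27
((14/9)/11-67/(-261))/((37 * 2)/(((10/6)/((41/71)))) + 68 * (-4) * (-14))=45085/434140498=0.00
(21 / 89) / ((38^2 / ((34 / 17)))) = 21 / 64258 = 0.00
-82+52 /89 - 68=-13298 /89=-149.42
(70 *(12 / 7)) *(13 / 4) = 390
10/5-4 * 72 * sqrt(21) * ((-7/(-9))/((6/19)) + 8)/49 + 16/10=18/5-9040 * sqrt(21)/147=-278.21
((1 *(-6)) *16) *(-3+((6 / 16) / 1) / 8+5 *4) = -3273 / 2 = -1636.50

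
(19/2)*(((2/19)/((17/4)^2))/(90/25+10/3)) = 30/3757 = 0.01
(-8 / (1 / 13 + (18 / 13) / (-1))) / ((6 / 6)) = 104 / 17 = 6.12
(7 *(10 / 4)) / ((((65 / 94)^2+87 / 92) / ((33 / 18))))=19560695 / 868074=22.53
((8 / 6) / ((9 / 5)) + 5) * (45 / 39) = 775 / 117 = 6.62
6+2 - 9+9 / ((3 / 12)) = 35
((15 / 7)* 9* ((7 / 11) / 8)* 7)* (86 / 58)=40635 / 2552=15.92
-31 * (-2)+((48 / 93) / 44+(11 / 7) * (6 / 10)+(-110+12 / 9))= -1636721 / 35805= -45.71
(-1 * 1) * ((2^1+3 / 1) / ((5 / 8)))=-8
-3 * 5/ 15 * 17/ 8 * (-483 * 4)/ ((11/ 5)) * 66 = 123165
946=946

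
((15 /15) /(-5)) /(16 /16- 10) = 1 /45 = 0.02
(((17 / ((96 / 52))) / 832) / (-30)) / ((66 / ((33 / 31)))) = -17 / 2856960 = -0.00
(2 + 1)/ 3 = 1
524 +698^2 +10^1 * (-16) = 487568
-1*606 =-606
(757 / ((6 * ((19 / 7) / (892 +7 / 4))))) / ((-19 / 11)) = -208383175 / 8664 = -24051.61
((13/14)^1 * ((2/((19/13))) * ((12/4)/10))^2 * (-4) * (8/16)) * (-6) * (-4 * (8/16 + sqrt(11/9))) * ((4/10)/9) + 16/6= 2368816/947625 - 35152 * sqrt(11)/315875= 2.13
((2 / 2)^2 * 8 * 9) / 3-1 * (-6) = 30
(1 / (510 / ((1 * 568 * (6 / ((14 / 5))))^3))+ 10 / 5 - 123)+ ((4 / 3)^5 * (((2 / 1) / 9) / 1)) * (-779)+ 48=45076244507467 / 12752397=3534727.20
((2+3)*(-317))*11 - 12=-17447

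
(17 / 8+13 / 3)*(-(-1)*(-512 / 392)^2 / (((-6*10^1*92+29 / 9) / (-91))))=3095040 / 17030293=0.18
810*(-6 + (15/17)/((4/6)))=-64395/17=-3787.94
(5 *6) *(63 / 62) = 945 / 31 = 30.48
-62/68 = -31/34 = -0.91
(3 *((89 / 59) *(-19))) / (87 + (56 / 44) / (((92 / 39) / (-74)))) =-427823 / 234230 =-1.83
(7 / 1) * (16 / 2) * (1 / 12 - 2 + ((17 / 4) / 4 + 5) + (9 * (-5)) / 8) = -497 / 6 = -82.83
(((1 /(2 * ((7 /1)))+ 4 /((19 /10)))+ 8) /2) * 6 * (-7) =-8121 /38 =-213.71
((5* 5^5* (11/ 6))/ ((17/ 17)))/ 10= 34375/ 12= 2864.58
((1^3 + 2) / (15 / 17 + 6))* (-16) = -272 / 39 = -6.97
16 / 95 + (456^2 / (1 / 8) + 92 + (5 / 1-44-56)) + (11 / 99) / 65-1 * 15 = 18489470941 / 11115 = 1663470.17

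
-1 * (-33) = 33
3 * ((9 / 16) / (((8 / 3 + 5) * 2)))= 81 / 736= 0.11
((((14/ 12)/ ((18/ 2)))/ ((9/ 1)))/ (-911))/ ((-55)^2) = -7/ 1339306650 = -0.00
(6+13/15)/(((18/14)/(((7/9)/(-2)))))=-5047/2430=-2.08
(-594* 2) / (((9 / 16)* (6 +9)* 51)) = -704 / 255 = -2.76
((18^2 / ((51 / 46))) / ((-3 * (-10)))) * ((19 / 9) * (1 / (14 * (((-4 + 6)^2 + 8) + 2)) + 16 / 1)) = 1370869 / 4165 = 329.14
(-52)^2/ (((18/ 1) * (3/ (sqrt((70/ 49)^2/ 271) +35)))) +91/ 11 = 13520 * sqrt(271)/ 51219 +522977/ 297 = 1765.21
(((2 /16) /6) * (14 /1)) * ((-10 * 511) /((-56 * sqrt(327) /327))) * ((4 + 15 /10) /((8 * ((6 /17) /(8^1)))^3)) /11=12552715 * sqrt(327) /41472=5473.39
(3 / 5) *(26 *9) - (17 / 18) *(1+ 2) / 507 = 2135399 / 15210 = 140.39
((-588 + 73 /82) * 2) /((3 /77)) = -30138.30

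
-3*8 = -24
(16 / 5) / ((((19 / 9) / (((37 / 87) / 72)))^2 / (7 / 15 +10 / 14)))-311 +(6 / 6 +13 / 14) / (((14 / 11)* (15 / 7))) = -254354074397 / 819722700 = -310.29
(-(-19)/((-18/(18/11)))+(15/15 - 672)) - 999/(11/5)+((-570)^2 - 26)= 3561219/11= 323747.18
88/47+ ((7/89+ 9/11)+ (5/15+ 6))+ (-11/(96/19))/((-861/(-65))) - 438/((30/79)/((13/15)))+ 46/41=-94087971182021/95081263200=-989.55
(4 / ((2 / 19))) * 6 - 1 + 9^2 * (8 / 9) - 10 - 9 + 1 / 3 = 841 / 3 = 280.33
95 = 95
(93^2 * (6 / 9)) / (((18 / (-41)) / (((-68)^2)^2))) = -842447595776 / 3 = -280815865258.67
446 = 446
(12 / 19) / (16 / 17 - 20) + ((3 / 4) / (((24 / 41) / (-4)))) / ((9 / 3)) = -1.74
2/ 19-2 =-36/ 19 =-1.89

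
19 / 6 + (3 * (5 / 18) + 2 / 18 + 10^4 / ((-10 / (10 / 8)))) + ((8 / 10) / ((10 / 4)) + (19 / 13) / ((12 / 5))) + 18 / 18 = -14554331 / 11700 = -1243.96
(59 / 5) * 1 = 59 / 5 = 11.80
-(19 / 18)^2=-361 / 324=-1.11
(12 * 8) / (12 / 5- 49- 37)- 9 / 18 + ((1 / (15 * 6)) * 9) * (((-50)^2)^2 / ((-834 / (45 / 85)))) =-393503107 / 987734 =-398.39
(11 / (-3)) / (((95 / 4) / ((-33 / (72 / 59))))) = 4.17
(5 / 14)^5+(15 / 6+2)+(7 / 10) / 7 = 12385577 / 2689120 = 4.61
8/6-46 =-134/3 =-44.67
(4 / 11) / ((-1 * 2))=-2 / 11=-0.18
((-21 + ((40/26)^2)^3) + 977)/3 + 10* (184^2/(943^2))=323.47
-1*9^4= -6561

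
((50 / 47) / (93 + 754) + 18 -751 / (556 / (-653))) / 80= 19920889299 / 1770704320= 11.25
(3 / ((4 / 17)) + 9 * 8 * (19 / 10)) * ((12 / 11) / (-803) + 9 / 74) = 235119519 / 13072840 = 17.99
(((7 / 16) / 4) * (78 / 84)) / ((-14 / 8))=-13 / 224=-0.06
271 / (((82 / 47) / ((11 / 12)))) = 140107 / 984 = 142.39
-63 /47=-1.34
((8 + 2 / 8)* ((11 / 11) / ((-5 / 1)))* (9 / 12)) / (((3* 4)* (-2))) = 33 / 640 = 0.05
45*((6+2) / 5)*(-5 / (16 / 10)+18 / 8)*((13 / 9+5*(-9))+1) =2681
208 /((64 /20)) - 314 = -249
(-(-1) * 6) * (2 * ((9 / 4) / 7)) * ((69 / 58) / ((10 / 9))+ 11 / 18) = 26337 / 4060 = 6.49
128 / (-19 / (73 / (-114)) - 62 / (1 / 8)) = -4672 / 17021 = -0.27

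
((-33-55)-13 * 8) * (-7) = 1344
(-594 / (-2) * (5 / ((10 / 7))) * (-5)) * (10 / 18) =-5775 / 2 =-2887.50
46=46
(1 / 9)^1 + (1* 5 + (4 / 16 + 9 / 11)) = 2447 / 396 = 6.18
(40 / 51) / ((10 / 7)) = 28 / 51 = 0.55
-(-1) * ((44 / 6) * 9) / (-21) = -22 / 7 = -3.14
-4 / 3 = -1.33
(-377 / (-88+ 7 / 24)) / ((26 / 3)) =1044 / 2105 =0.50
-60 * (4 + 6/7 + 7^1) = -4980/7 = -711.43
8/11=0.73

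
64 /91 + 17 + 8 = 2339 /91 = 25.70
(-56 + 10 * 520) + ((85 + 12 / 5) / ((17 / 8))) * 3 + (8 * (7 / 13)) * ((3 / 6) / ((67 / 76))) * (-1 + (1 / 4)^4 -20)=6178773033 / 1184560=5216.09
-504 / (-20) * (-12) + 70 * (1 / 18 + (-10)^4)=31486567 / 45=699701.49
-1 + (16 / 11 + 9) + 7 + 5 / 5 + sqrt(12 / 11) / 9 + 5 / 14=17.93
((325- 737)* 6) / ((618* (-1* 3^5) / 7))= 28 / 243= 0.12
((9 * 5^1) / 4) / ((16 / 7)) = 315 / 64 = 4.92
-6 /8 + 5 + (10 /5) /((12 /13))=77 /12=6.42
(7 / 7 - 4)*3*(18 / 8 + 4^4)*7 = -65079 / 4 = -16269.75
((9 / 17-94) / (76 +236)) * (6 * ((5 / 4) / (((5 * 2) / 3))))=-4767 / 7072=-0.67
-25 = -25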